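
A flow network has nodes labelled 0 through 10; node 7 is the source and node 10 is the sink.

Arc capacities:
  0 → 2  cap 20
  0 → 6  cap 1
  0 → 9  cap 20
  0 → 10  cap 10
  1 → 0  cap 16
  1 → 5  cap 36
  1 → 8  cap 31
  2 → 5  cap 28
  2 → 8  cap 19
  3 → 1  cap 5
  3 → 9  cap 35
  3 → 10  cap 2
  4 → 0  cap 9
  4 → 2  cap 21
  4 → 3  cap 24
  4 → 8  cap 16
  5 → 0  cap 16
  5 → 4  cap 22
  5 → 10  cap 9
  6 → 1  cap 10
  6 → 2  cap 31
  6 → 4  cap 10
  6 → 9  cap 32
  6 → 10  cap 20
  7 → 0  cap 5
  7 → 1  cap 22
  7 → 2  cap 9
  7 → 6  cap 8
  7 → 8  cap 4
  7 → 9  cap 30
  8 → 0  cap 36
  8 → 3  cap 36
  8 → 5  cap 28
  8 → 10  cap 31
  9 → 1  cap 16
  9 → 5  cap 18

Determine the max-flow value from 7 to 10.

Maximum flow value: 61

augment #1: 7→0→10 bottleneck 5, total now 5
augment #2: 7→6→10 bottleneck 8, total now 13
augment #3: 7→8→10 bottleneck 4, total now 17
augment #4: 7→1→0→10 bottleneck 5, total now 22
augment #5: 7→1→5→10 bottleneck 9, total now 31
augment #6: 7→1→8→10 bottleneck 8, total now 39
augment #7: 7→2→8→10 bottleneck 9, total now 48
augment #8: 7→9→1→8→10 bottleneck 10, total now 58
augment #9: 7→9→1→0→6→10 bottleneck 1, total now 59
augment #10: 7→9→1→8→3→10 bottleneck 2, total now 61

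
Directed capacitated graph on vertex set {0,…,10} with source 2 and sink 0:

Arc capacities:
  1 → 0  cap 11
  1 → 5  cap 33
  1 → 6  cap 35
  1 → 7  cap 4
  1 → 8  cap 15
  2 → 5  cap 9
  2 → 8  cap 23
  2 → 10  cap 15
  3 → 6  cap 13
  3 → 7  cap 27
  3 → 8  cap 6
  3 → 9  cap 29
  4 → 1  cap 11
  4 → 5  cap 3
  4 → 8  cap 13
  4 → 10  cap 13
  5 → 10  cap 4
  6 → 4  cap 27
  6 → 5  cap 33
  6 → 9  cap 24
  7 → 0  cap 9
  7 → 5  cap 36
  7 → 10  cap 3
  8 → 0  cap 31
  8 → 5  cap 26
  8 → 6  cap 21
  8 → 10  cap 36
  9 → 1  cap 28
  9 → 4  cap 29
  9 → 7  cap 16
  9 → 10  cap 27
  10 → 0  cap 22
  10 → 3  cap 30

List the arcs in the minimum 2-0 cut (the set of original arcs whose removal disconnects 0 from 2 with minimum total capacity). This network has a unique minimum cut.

augment #1: 2→8→0 push 23
augment #2: 2→10→0 push 15
augment #3: 2→5→10→0 push 4
max flow = 42; residual-reachable set from 2 gives S-side
cut edges (S→T): {(2,8), (2,10), (5,10)} total cap 42

Min-cut arcs: {(2,8), (2,10), (5,10)} (total capacity 42)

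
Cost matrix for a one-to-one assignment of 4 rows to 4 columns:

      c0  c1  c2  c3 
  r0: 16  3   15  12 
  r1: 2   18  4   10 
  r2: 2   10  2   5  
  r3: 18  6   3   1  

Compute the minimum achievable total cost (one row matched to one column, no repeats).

optimal assignment: row0→col1 (cost 3), row1→col0 (cost 2), row2→col2 (cost 2), row3→col3 (cost 1)
total = 3 + 2 + 2 + 1 = 8

Minimum assignment cost: 8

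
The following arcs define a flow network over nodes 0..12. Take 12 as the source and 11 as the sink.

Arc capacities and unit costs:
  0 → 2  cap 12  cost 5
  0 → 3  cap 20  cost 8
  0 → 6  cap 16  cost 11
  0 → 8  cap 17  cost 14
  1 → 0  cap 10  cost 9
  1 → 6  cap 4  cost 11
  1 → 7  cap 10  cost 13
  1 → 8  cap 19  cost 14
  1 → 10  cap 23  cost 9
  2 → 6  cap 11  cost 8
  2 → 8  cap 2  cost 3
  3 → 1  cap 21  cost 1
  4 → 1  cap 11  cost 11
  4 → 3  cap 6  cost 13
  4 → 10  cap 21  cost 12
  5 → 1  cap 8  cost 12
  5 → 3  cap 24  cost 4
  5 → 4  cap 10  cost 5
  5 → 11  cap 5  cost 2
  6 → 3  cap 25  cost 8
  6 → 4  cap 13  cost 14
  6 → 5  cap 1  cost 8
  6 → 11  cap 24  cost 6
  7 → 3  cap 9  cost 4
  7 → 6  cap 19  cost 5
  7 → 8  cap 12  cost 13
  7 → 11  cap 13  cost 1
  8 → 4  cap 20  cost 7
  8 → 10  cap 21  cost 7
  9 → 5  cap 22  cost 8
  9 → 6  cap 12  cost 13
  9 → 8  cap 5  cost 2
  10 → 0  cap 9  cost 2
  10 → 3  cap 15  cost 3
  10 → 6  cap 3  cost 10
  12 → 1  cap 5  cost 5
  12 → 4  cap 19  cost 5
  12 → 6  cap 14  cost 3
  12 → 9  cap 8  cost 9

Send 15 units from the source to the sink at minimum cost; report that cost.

shortest-cost path #1: 12→6→11 push 14 @ unit cost 9 (adds 126)
shortest-cost path #2: 12→1→7→11 push 1 @ unit cost 19 (adds 19)
total cost = 145

Minimum cost for 15 units: 145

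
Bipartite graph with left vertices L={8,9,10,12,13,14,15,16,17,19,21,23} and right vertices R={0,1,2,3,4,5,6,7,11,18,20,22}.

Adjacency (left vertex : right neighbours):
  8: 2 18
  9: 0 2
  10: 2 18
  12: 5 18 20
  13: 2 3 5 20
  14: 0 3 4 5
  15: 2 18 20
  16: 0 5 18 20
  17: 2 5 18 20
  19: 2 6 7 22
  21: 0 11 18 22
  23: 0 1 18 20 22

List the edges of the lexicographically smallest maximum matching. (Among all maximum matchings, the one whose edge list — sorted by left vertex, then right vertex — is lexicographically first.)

|M| = 10 (so the lex-smallest maximum matching has 10 edges)
process left vertices in ascending order; for each, take the smallest-labelled available neighbour that still permits 10 edges overall, or leave it unmatched if none does
lex-smallest matching: {8-2, 9-0, 10-18, 12-5, 13-3, 14-4, 15-20, 19-6, 21-11, 23-1}

Lex-smallest maximum matching: {(8,2), (9,0), (10,18), (12,5), (13,3), (14,4), (15,20), (19,6), (21,11), (23,1)}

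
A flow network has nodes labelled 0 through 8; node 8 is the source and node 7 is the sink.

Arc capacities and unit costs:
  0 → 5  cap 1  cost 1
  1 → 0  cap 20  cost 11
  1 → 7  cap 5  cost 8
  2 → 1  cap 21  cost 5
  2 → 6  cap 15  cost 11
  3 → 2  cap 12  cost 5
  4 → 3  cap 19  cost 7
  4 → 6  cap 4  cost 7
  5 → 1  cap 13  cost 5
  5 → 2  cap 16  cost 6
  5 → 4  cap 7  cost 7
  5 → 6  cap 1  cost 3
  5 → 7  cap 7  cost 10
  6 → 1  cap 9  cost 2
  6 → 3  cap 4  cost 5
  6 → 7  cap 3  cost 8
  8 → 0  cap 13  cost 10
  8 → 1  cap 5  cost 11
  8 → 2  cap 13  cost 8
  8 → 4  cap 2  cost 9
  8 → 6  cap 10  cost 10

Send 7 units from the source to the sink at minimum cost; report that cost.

Minimum cost for 7 units: 130

shortest-cost path #1: 8→6→7 push 3 @ unit cost 18 (adds 54)
shortest-cost path #2: 8→1→7 push 4 @ unit cost 19 (adds 76)
total cost = 130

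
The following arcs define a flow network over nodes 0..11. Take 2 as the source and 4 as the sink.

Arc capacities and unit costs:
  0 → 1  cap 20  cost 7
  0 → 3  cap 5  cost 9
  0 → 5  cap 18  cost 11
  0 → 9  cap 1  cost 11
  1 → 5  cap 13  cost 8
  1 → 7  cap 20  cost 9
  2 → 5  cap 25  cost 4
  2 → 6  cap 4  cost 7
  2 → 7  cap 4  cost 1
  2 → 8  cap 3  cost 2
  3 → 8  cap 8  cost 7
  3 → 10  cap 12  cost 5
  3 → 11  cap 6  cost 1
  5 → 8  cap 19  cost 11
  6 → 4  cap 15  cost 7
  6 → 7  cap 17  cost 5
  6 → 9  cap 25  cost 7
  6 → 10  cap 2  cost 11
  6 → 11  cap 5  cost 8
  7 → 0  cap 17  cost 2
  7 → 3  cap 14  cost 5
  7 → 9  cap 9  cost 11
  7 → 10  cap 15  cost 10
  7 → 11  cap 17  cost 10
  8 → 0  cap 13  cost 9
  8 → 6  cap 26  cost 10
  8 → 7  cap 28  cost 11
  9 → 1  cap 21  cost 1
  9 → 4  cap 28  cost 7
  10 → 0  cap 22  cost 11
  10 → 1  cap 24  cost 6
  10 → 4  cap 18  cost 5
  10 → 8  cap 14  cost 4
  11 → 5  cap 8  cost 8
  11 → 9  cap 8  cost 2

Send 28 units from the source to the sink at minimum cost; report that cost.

shortest-cost path #1: 2→6→4 push 4 @ unit cost 14 (adds 56)
shortest-cost path #2: 2→7→10→4 push 4 @ unit cost 16 (adds 64)
shortest-cost path #3: 2→8→6→4 push 3 @ unit cost 19 (adds 57)
shortest-cost path #4: 2→5→8→6→4 push 8 @ unit cost 32 (adds 256)
shortest-cost path #5: 2→5→8→6→9→4 push 9 @ unit cost 39 (adds 351)
total cost = 784

Minimum cost for 28 units: 784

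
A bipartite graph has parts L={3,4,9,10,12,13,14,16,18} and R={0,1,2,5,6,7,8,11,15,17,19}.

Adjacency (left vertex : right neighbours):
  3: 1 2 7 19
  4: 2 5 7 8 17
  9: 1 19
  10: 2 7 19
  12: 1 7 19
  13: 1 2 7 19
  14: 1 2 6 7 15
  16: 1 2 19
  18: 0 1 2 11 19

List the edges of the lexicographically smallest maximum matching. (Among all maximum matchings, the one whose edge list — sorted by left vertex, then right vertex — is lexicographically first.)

Lex-smallest maximum matching: {(3,1), (4,5), (9,19), (10,2), (12,7), (14,6), (18,0)}

|M| = 7 (so the lex-smallest maximum matching has 7 edges)
process left vertices in ascending order; for each, take the smallest-labelled available neighbour that still permits 7 edges overall, or leave it unmatched if none does
lex-smallest matching: {3-1, 4-5, 9-19, 10-2, 12-7, 14-6, 18-0}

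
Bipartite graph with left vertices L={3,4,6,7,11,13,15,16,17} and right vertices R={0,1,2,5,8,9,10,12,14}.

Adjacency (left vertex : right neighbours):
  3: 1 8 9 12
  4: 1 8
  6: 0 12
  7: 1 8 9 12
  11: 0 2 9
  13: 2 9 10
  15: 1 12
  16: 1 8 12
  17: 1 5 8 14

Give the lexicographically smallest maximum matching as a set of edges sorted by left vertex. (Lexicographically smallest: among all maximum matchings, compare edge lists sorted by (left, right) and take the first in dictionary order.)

|M| = 8 (so the lex-smallest maximum matching has 8 edges)
process left vertices in ascending order; for each, take the smallest-labelled available neighbour that still permits 8 edges overall, or leave it unmatched if none does
lex-smallest matching: {3-1, 4-8, 6-0, 7-9, 11-2, 13-10, 15-12, 17-5}

Lex-smallest maximum matching: {(3,1), (4,8), (6,0), (7,9), (11,2), (13,10), (15,12), (17,5)}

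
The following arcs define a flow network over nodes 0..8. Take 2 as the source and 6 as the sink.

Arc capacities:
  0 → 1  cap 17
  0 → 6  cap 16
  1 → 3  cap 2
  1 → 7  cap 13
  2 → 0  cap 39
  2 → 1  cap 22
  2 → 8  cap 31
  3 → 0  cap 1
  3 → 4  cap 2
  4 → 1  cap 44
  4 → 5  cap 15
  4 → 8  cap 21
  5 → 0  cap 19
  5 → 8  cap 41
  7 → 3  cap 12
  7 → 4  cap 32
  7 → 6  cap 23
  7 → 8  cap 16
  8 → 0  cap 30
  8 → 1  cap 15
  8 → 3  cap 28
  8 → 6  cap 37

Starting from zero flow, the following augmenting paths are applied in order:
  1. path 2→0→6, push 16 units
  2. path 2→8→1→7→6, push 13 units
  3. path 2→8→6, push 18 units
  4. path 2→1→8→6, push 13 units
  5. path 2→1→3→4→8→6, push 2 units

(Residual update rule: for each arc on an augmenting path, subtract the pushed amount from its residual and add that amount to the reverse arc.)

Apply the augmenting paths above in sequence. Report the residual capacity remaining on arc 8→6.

Residual capacity of (8,6): 4

after path 1 (2→0→6, push 16): res(8,6)=37
after path 2 (2→8→1→7→6, push 13): res(8,6)=37
after path 3 (2→8→6, push 18): res(8,6)=19
after path 4 (2→1→8→6, push 13): res(8,6)=6
after path 5 (2→1→3→4→8→6, push 2): res(8,6)=4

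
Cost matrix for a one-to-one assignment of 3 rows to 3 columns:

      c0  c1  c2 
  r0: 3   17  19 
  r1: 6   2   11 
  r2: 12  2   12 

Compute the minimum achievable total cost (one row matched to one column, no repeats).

Minimum assignment cost: 16

optimal assignment: row0→col0 (cost 3), row1→col2 (cost 11), row2→col1 (cost 2)
total = 3 + 11 + 2 = 16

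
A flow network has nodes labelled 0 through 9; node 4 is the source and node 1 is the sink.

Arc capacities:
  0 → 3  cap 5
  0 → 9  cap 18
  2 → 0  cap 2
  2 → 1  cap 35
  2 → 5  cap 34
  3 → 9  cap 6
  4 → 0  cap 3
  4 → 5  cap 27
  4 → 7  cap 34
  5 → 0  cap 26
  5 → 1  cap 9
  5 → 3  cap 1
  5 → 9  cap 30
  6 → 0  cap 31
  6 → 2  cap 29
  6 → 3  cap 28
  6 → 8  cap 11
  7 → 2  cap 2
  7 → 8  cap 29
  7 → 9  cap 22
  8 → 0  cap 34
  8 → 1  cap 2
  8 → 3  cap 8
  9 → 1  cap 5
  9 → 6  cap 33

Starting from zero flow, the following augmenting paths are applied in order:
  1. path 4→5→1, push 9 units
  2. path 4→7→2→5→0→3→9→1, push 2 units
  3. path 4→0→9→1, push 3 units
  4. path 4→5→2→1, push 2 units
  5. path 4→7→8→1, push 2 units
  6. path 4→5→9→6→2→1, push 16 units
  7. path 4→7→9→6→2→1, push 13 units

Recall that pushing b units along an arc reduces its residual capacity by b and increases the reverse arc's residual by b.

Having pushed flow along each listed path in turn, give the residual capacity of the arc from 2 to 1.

after path 1 (4→5→1, push 9): res(2,1)=35
after path 2 (4→7→2→5→0→3→9→1, push 2): res(2,1)=35
after path 3 (4→0→9→1, push 3): res(2,1)=35
after path 4 (4→5→2→1, push 2): res(2,1)=33
after path 5 (4→7→8→1, push 2): res(2,1)=33
after path 6 (4→5→9→6→2→1, push 16): res(2,1)=17
after path 7 (4→7→9→6→2→1, push 13): res(2,1)=4

Residual capacity of (2,1): 4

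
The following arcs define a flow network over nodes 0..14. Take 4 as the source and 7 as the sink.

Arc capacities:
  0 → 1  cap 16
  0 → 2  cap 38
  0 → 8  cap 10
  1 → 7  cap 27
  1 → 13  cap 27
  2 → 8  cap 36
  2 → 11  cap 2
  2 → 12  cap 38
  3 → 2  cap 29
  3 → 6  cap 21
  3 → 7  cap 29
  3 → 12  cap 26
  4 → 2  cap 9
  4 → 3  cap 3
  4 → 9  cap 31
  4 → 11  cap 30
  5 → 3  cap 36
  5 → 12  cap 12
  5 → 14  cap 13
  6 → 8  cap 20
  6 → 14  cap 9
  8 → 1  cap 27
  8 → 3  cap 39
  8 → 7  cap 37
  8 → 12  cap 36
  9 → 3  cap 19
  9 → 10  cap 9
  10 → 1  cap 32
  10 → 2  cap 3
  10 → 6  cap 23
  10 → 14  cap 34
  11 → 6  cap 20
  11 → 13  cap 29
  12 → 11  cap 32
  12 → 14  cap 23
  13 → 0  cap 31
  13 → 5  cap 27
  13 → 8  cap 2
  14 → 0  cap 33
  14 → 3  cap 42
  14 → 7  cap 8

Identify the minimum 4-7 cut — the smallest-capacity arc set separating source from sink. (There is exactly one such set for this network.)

Min-cut arcs: {(4,2), (4,3), (4,11), (9,3), (9,10)} (total capacity 70)

augment #1: 4→3→7 push 3
augment #2: 4→2→8→7 push 9
augment #3: 4→9→3→7 push 19
augment #4: 4→9→10→1→7 push 9
augment #5: 4→11→6→8→7 push 20
augment #6: 4→11→13→8→7 push 2
augment #7: 4→11→13→0→1→7 push 8
max flow = 70; residual-reachable set from 4 gives S-side
cut edges (S→T): {(4,2), (4,3), (4,11), (9,3), (9,10)} total cap 70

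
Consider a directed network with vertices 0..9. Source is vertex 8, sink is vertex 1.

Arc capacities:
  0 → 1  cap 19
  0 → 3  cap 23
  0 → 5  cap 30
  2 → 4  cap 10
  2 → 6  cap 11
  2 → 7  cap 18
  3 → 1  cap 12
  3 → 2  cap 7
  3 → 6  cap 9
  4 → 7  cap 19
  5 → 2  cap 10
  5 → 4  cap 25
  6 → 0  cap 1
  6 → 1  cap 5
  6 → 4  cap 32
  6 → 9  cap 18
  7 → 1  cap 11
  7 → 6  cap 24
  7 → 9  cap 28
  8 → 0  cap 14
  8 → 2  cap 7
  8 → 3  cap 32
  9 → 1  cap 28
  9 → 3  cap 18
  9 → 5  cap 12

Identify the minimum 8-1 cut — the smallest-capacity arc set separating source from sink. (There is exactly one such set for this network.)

Min-cut arcs: {(3,1), (3,2), (3,6), (8,0), (8,2)} (total capacity 49)

augment #1: 8→0→1 push 14
augment #2: 8→3→1 push 12
augment #3: 8→2→6→1 push 5
augment #4: 8→2→7→1 push 2
augment #5: 8→3→2→7→1 push 7
augment #6: 8→3→6→0→1 push 1
augment #7: 8→3→6→9→1 push 8
max flow = 49; residual-reachable set from 8 gives S-side
cut edges (S→T): {(3,1), (3,2), (3,6), (8,0), (8,2)} total cap 49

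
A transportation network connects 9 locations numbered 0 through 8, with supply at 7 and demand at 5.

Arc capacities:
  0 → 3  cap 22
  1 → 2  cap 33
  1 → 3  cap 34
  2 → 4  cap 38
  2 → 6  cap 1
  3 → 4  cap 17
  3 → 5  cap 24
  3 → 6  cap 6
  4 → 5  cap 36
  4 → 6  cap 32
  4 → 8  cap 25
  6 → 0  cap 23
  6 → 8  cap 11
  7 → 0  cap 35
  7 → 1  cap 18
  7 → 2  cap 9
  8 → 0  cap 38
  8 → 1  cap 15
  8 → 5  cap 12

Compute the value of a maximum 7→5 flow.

Maximum flow value: 49

augment #1: 7→0→3→5 bottleneck 22, total now 22
augment #2: 7→1→3→5 bottleneck 2, total now 24
augment #3: 7→2→4→5 bottleneck 9, total now 33
augment #4: 7→1→2→4→5 bottleneck 16, total now 49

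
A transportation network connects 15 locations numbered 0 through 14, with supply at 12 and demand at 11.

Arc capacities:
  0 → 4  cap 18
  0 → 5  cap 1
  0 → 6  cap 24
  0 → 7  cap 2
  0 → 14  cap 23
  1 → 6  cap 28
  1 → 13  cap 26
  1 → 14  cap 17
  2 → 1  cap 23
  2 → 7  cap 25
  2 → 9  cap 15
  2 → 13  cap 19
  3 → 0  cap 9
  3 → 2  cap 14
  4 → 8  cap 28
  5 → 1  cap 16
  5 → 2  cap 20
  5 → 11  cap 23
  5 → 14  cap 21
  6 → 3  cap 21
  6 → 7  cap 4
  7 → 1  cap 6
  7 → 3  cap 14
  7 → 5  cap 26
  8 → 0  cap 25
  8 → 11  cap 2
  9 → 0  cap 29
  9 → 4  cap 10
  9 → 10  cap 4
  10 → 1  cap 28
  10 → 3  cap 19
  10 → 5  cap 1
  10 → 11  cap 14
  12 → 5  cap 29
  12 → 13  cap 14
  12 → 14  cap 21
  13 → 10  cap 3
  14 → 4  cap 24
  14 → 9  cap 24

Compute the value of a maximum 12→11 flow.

augment #1: 12→5→11 bottleneck 23, total now 23
augment #2: 12→13→10→11 bottleneck 3, total now 26
augment #3: 12→14→4→8→11 bottleneck 2, total now 28
augment #4: 12→14→9→10→11 bottleneck 4, total now 32

Maximum flow value: 32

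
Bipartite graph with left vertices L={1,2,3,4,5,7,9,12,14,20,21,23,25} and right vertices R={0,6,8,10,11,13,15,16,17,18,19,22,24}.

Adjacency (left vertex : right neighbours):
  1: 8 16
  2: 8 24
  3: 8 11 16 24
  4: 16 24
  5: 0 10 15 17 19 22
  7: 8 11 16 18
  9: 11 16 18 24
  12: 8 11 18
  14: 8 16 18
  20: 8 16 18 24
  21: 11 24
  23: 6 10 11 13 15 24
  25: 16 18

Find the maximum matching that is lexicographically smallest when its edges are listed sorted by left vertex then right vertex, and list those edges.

Lex-smallest maximum matching: {(1,8), (2,24), (3,11), (4,16), (5,0), (7,18), (23,6)}

|M| = 7 (so the lex-smallest maximum matching has 7 edges)
process left vertices in ascending order; for each, take the smallest-labelled available neighbour that still permits 7 edges overall, or leave it unmatched if none does
lex-smallest matching: {1-8, 2-24, 3-11, 4-16, 5-0, 7-18, 23-6}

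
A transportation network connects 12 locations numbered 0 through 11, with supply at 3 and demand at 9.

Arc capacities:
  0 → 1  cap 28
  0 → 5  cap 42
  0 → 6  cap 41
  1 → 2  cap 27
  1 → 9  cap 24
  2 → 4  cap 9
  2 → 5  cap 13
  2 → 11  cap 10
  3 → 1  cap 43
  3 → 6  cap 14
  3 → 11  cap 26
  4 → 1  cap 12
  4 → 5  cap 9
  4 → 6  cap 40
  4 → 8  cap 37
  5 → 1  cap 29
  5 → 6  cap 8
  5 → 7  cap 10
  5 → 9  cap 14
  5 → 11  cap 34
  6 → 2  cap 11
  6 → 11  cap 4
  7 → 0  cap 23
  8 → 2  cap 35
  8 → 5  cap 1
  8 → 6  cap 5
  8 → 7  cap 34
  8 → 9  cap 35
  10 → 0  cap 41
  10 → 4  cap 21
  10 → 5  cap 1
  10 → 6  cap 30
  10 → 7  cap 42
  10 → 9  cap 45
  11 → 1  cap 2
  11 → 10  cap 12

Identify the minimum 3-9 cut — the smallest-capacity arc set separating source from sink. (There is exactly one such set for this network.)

Min-cut arcs: {(1,9), (2,4), (2,5), (11,10)} (total capacity 58)

augment #1: 3→1→9 push 24
augment #2: 3→11→10→9 push 12
augment #3: 3→1→2→5→9 push 13
augment #4: 3→1→2→4→5→9 push 1
augment #5: 3→1→2→4→8→9 push 5
augment #6: 3→6→2→4→8→9 push 3
max flow = 58; residual-reachable set from 3 gives S-side
cut edges (S→T): {(1,9), (2,4), (2,5), (11,10)} total cap 58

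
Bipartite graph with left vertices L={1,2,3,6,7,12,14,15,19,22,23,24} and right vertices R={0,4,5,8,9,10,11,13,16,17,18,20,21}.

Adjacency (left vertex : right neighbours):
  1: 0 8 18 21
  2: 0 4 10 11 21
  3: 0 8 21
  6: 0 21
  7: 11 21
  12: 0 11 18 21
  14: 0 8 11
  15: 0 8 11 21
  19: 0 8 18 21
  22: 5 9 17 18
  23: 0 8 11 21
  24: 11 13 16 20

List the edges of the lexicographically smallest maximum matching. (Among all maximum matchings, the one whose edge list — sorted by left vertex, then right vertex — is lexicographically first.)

|M| = 8 (so the lex-smallest maximum matching has 8 edges)
process left vertices in ascending order; for each, take the smallest-labelled available neighbour that still permits 8 edges overall, or leave it unmatched if none does
lex-smallest matching: {1-0, 2-4, 3-8, 6-21, 7-11, 12-18, 22-5, 24-13}

Lex-smallest maximum matching: {(1,0), (2,4), (3,8), (6,21), (7,11), (12,18), (22,5), (24,13)}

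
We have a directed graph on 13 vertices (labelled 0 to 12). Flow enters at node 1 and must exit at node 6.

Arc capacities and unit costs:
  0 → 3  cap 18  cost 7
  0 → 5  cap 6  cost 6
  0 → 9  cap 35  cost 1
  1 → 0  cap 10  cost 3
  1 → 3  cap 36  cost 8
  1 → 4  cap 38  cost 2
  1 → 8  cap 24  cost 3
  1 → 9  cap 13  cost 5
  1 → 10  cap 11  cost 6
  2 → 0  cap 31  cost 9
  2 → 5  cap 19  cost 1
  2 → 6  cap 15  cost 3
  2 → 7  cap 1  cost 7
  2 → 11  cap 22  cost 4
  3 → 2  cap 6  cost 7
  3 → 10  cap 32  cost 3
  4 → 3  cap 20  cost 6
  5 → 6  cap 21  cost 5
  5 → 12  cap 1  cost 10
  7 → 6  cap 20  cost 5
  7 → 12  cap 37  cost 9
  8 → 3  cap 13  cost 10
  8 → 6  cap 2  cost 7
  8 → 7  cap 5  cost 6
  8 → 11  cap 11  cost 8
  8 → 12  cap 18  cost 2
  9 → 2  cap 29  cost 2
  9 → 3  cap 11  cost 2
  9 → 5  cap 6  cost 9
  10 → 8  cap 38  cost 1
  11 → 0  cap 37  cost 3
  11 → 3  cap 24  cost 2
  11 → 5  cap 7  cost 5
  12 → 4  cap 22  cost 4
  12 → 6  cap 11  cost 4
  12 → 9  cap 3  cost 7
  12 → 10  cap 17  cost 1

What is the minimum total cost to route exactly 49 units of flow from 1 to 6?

shortest-cost path #1: 1→8→12→6 push 11 @ unit cost 9 (adds 99)
shortest-cost path #2: 1→0→9→2→6 push 10 @ unit cost 9 (adds 90)
shortest-cost path #3: 1→8→6 push 2 @ unit cost 10 (adds 20)
shortest-cost path #4: 1→9→2→6 push 5 @ unit cost 10 (adds 50)
shortest-cost path #5: 1→9→2→5→6 push 8 @ unit cost 13 (adds 104)
shortest-cost path #6: 1→8→7→6 push 5 @ unit cost 14 (adds 70)
shortest-cost path #7: 1→8→12→9→2→5→6 push 3 @ unit cost 20 (adds 60)
shortest-cost path #8: 1→8→11→5→6 push 3 @ unit cost 21 (adds 63)
shortest-cost path #9: 1→3→2→5→6 push 2 @ unit cost 21 (adds 42)
total cost = 598

Minimum cost for 49 units: 598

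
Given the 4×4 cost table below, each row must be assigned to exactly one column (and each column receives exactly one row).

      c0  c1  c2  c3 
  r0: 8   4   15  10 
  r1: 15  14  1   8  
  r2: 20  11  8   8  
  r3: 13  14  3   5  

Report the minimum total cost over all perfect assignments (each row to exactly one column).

optimal assignment: row0→col0 (cost 8), row1→col2 (cost 1), row2→col1 (cost 11), row3→col3 (cost 5)
total = 8 + 1 + 11 + 5 = 25

Minimum assignment cost: 25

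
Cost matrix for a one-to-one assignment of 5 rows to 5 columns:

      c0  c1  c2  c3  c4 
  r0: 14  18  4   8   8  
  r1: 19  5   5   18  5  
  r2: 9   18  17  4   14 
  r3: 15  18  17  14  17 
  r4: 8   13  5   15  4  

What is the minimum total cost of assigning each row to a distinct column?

Minimum assignment cost: 32

optimal assignment: row0→col2 (cost 4), row1→col1 (cost 5), row2→col3 (cost 4), row3→col0 (cost 15), row4→col4 (cost 4)
total = 4 + 5 + 4 + 15 + 4 = 32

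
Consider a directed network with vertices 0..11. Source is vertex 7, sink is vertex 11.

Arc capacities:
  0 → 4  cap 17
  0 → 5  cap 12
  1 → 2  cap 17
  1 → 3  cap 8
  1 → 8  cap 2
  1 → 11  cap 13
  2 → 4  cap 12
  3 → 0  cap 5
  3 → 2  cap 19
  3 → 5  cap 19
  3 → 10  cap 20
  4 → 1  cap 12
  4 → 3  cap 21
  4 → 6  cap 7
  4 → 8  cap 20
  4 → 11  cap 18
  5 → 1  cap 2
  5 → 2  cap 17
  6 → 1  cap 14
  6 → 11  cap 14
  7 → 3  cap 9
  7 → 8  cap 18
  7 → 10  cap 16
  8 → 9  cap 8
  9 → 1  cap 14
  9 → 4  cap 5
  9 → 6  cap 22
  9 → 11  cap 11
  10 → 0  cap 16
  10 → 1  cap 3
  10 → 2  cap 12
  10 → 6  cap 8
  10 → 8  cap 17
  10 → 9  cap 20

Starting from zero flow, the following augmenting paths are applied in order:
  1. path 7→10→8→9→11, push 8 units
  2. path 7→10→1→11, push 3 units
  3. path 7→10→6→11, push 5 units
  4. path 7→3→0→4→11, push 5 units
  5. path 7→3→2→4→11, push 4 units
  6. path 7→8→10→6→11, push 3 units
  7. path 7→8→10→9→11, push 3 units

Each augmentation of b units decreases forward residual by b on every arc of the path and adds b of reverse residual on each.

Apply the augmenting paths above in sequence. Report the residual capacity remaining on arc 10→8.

Residual capacity of (10,8): 15

after path 1 (7→10→8→9→11, push 8): res(10,8)=9
after path 2 (7→10→1→11, push 3): res(10,8)=9
after path 3 (7→10→6→11, push 5): res(10,8)=9
after path 4 (7→3→0→4→11, push 5): res(10,8)=9
after path 5 (7→3→2→4→11, push 4): res(10,8)=9
after path 6 (7→8→10→6→11, push 3): res(10,8)=12
after path 7 (7→8→10→9→11, push 3): res(10,8)=15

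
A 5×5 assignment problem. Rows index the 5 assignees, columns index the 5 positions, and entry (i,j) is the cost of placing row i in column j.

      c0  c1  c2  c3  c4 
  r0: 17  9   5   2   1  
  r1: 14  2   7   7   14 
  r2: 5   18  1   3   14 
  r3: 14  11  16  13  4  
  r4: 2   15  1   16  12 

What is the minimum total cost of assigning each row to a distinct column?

Minimum assignment cost: 11

optimal assignment: row0→col3 (cost 2), row1→col1 (cost 2), row2→col2 (cost 1), row3→col4 (cost 4), row4→col0 (cost 2)
total = 2 + 2 + 1 + 4 + 2 = 11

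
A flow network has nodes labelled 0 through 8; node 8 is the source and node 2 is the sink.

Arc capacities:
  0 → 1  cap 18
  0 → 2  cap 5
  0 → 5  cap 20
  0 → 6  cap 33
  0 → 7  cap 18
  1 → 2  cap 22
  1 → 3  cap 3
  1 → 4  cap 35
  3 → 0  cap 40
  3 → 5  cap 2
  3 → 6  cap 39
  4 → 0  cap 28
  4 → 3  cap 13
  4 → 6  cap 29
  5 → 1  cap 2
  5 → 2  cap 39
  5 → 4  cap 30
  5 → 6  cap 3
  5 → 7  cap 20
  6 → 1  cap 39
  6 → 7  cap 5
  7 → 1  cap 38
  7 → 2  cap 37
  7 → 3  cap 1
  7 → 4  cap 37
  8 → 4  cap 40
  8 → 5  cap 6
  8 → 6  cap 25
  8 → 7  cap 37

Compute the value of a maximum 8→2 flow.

Maximum flow value: 92

augment #1: 8→5→2 bottleneck 6, total now 6
augment #2: 8→7→2 bottleneck 37, total now 43
augment #3: 8→4→0→2 bottleneck 5, total now 48
augment #4: 8→6→1→2 bottleneck 22, total now 70
augment #5: 8→4→0→5→2 bottleneck 20, total now 90
augment #6: 8→4→3→5→2 bottleneck 2, total now 92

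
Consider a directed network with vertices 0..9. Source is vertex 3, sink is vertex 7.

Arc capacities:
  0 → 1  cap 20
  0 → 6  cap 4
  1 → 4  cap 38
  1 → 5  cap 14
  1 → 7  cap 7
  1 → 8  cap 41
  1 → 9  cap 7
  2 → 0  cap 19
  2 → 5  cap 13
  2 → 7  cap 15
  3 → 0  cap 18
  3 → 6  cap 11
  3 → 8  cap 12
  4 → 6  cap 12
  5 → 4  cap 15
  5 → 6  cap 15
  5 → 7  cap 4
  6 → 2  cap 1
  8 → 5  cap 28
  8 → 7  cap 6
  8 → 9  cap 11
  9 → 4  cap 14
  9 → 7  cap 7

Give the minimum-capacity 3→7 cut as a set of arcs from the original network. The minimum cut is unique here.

Min-cut arcs: {(1,7), (5,7), (6,2), (8,7), (9,7)} (total capacity 25)

augment #1: 3→8→7 push 6
augment #2: 3→0→1→7 push 7
augment #3: 3→6→2→7 push 1
augment #4: 3→8→5→7 push 4
augment #5: 3→8→9→7 push 2
augment #6: 3→0→1→9→7 push 5
max flow = 25; residual-reachable set from 3 gives S-side
cut edges (S→T): {(1,7), (5,7), (6,2), (8,7), (9,7)} total cap 25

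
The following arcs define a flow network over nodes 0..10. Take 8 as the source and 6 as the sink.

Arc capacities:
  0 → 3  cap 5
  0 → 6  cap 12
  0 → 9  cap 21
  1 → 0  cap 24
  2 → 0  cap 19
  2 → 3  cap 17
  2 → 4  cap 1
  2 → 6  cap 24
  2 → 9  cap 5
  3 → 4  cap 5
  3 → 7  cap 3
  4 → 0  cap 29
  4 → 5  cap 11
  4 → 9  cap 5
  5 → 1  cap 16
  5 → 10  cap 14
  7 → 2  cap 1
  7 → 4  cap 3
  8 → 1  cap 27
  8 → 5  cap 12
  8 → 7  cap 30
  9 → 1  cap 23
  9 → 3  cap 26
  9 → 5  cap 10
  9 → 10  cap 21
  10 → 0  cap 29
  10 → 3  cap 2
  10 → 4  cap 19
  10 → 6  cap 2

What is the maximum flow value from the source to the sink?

Maximum flow value: 15

augment #1: 8→1→0→6 bottleneck 12, total now 12
augment #2: 8→5→10→6 bottleneck 2, total now 14
augment #3: 8→7→2→6 bottleneck 1, total now 15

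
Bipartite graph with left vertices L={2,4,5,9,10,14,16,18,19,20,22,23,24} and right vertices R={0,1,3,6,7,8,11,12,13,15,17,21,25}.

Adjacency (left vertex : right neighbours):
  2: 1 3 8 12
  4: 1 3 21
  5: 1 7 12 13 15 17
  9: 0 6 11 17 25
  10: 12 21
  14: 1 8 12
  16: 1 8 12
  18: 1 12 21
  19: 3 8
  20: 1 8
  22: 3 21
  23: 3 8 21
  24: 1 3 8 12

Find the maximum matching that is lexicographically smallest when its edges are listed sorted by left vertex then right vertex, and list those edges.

|M| = 7 (so the lex-smallest maximum matching has 7 edges)
process left vertices in ascending order; for each, take the smallest-labelled available neighbour that still permits 7 edges overall, or leave it unmatched if none does
lex-smallest matching: {2-1, 4-3, 5-7, 9-0, 10-12, 14-8, 18-21}

Lex-smallest maximum matching: {(2,1), (4,3), (5,7), (9,0), (10,12), (14,8), (18,21)}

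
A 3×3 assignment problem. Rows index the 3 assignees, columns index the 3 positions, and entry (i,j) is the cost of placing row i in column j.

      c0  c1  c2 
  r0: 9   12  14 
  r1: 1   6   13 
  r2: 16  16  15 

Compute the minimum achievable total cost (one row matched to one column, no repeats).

Minimum assignment cost: 28

optimal assignment: row0→col1 (cost 12), row1→col0 (cost 1), row2→col2 (cost 15)
total = 12 + 1 + 15 = 28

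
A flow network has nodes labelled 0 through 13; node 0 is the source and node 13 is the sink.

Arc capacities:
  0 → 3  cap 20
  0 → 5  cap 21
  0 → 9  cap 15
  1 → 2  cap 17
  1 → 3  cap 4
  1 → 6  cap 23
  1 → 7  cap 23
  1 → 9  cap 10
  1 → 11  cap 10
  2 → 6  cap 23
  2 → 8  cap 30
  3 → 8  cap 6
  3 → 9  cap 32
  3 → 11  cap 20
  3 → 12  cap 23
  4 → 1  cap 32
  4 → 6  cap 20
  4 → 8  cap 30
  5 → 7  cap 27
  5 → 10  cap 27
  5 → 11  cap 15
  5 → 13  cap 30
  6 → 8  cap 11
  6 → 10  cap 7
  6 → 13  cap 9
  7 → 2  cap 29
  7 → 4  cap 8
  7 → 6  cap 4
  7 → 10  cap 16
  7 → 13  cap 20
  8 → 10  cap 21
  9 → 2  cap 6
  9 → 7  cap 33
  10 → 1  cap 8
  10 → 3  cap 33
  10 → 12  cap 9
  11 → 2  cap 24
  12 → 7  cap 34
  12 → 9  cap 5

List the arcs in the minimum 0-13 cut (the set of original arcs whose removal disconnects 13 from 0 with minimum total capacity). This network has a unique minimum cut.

augment #1: 0→5→13 push 21
augment #2: 0→9→7→13 push 15
augment #3: 0→3→9→7→13 push 5
augment #4: 0→3→9→2→6→13 push 6
augment #5: 0→3→9→7→6→13 push 3
max flow = 50; residual-reachable set from 0 gives S-side
cut edges (S→T): {(0,5), (6,13), (7,13)} total cap 50

Min-cut arcs: {(0,5), (6,13), (7,13)} (total capacity 50)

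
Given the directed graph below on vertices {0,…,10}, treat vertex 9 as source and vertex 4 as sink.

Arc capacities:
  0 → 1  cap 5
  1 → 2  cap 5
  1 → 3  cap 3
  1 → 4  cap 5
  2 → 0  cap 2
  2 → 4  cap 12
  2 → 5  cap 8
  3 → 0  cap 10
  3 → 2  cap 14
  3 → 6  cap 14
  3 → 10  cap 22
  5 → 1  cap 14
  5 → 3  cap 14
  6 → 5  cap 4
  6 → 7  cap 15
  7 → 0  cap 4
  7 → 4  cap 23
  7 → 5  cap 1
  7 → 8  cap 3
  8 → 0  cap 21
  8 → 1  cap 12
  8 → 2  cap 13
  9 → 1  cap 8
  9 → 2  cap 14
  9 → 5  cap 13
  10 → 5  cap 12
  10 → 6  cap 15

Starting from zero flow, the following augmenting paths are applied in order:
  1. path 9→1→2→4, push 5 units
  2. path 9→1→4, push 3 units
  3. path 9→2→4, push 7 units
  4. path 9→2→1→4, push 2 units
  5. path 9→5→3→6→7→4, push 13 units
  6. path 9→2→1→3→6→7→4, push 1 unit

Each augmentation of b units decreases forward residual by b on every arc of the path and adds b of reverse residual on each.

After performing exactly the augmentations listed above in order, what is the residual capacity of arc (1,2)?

after path 1 (9→1→2→4, push 5): res(1,2)=0
after path 2 (9→1→4, push 3): res(1,2)=0
after path 3 (9→2→4, push 7): res(1,2)=0
after path 4 (9→2→1→4, push 2): res(1,2)=2
after path 5 (9→5→3→6→7→4, push 13): res(1,2)=2
after path 6 (9→2→1→3→6→7→4, push 1): res(1,2)=3

Residual capacity of (1,2): 3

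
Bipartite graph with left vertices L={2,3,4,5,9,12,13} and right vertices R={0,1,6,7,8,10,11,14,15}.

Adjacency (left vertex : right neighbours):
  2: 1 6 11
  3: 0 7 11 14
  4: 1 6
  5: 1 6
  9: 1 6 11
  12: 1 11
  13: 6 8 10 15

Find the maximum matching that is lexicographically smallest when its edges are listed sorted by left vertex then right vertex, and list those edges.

Lex-smallest maximum matching: {(2,1), (3,0), (4,6), (9,11), (13,8)}

|M| = 5 (so the lex-smallest maximum matching has 5 edges)
process left vertices in ascending order; for each, take the smallest-labelled available neighbour that still permits 5 edges overall, or leave it unmatched if none does
lex-smallest matching: {2-1, 3-0, 4-6, 9-11, 13-8}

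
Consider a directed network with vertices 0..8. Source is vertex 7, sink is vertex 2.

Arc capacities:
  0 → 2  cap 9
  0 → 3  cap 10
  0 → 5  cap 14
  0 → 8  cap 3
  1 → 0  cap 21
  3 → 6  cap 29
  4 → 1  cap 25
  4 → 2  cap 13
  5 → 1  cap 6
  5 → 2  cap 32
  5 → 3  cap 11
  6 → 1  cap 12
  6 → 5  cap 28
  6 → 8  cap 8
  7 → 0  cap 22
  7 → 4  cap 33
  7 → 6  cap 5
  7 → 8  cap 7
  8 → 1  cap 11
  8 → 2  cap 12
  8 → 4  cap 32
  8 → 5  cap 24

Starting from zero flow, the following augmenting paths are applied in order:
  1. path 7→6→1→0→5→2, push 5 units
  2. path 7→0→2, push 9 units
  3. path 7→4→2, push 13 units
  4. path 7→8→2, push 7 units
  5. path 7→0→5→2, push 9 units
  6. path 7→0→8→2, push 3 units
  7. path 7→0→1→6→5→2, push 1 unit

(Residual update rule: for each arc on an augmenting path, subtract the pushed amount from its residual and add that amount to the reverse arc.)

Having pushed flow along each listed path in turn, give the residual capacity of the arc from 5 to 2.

Residual capacity of (5,2): 17

after path 1 (7→6→1→0→5→2, push 5): res(5,2)=27
after path 2 (7→0→2, push 9): res(5,2)=27
after path 3 (7→4→2, push 13): res(5,2)=27
after path 4 (7→8→2, push 7): res(5,2)=27
after path 5 (7→0→5→2, push 9): res(5,2)=18
after path 6 (7→0→8→2, push 3): res(5,2)=18
after path 7 (7→0→1→6→5→2, push 1): res(5,2)=17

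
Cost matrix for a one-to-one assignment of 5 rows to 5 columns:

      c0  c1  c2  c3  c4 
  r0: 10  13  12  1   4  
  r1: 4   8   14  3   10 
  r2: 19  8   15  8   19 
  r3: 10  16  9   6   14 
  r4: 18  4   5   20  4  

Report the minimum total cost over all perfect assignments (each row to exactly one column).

Minimum assignment cost: 26

optimal assignment: row0→col3 (cost 1), row1→col0 (cost 4), row2→col1 (cost 8), row3→col2 (cost 9), row4→col4 (cost 4)
total = 1 + 4 + 8 + 9 + 4 = 26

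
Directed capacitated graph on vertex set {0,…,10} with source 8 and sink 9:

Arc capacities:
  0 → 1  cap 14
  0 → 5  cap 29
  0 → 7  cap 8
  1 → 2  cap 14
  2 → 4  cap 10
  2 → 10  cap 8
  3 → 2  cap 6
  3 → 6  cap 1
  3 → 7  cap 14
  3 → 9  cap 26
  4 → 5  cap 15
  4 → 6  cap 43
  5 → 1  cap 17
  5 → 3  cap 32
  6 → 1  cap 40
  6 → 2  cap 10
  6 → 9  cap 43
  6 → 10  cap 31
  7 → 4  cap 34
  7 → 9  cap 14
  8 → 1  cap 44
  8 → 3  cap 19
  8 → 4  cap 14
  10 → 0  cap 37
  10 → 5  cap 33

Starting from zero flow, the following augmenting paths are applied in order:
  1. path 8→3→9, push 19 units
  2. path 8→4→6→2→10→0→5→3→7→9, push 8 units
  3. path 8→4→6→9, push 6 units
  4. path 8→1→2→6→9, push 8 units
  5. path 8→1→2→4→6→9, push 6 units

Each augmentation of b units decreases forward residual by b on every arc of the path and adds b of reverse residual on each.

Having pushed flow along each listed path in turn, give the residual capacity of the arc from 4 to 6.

after path 1 (8→3→9, push 19): res(4,6)=43
after path 2 (8→4→6→2→10→0→5→3→7→9, push 8): res(4,6)=35
after path 3 (8→4→6→9, push 6): res(4,6)=29
after path 4 (8→1→2→6→9, push 8): res(4,6)=29
after path 5 (8→1→2→4→6→9, push 6): res(4,6)=23

Residual capacity of (4,6): 23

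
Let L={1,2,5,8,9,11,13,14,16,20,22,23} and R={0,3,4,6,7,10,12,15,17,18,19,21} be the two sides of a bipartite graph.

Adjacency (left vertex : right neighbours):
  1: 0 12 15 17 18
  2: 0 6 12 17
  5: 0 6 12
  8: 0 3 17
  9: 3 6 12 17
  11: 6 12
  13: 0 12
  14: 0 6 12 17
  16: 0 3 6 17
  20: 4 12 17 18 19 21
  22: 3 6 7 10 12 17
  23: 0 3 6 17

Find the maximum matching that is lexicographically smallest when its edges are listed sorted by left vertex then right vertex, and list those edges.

|M| = 8 (so the lex-smallest maximum matching has 8 edges)
process left vertices in ascending order; for each, take the smallest-labelled available neighbour that still permits 8 edges overall, or leave it unmatched if none does
lex-smallest matching: {1-15, 2-0, 5-6, 8-3, 9-12, 14-17, 20-4, 22-7}

Lex-smallest maximum matching: {(1,15), (2,0), (5,6), (8,3), (9,12), (14,17), (20,4), (22,7)}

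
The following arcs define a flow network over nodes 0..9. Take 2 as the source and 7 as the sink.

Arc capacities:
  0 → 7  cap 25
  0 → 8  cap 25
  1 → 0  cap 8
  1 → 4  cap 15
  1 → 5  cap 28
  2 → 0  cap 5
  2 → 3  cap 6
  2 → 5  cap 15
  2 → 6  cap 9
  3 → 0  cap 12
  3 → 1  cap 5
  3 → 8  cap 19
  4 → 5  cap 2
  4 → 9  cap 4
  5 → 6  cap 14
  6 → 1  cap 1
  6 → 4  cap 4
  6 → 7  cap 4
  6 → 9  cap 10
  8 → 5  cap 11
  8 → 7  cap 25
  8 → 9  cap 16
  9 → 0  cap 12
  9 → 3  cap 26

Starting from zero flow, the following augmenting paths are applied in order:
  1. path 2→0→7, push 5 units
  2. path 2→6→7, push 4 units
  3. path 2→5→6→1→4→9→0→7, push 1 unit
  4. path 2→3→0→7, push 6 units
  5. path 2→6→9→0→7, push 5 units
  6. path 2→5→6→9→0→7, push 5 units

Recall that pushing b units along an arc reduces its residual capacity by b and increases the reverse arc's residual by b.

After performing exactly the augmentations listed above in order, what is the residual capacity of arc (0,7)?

after path 1 (2→0→7, push 5): res(0,7)=20
after path 2 (2→6→7, push 4): res(0,7)=20
after path 3 (2→5→6→1→4→9→0→7, push 1): res(0,7)=19
after path 4 (2→3→0→7, push 6): res(0,7)=13
after path 5 (2→6→9→0→7, push 5): res(0,7)=8
after path 6 (2→5→6→9→0→7, push 5): res(0,7)=3

Residual capacity of (0,7): 3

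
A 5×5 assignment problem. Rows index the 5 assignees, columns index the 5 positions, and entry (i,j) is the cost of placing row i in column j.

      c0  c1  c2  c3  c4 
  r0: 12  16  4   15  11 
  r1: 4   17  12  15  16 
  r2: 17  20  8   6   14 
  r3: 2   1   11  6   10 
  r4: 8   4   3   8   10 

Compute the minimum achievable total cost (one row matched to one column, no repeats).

Minimum assignment cost: 25

one of 2 optimal assignments: row0→col2 (cost 4), row1→col0 (cost 4), row2→col3 (cost 6), row3→col1 (cost 1), row4→col4 (cost 10)
total = 4 + 4 + 6 + 1 + 10 = 25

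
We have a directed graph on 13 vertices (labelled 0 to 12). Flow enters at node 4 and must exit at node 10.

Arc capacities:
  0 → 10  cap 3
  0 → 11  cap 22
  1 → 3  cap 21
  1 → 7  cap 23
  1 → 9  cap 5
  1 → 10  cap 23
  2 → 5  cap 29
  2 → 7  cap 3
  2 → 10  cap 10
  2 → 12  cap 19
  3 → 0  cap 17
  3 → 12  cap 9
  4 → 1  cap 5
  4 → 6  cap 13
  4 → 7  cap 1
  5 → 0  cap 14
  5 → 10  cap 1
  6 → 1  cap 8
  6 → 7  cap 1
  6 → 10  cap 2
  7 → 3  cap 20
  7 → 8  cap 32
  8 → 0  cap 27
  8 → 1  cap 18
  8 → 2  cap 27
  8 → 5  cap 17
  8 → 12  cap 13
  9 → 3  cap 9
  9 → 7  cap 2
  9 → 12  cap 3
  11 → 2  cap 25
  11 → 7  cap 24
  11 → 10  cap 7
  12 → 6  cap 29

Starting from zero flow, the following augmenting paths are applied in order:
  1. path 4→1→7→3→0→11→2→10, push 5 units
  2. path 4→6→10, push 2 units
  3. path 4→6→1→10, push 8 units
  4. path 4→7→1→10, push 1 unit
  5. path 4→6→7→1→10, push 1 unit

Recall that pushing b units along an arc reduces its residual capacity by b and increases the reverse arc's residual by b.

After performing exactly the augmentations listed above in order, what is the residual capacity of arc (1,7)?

after path 1 (4→1→7→3→0→11→2→10, push 5): res(1,7)=18
after path 2 (4→6→10, push 2): res(1,7)=18
after path 3 (4→6→1→10, push 8): res(1,7)=18
after path 4 (4→7→1→10, push 1): res(1,7)=19
after path 5 (4→6→7→1→10, push 1): res(1,7)=20

Residual capacity of (1,7): 20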